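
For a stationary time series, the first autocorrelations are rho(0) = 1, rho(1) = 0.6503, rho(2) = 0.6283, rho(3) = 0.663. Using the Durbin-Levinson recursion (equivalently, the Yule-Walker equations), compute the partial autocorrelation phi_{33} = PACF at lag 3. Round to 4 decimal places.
\phi_{33} = 0.3341

The PACF at lag k is phi_{kk}, the last component of the solution
to the Yule-Walker system G_k phi = r_k where
  (G_k)_{ij} = rho(|i - j|), (r_k)_i = rho(i), i,j = 1..k.
Equivalently, Durbin-Levinson gives phi_{kk} iteratively:
  phi_{11} = rho(1)
  phi_{kk} = [rho(k) - sum_{j=1..k-1} phi_{k-1,j} rho(k-j)]
            / [1 - sum_{j=1..k-1} phi_{k-1,j} rho(j)],
  phi_{k,j} = phi_{k-1,j} - phi_{kk} phi_{k-1,k-j},  j = 1..k-1.
Step k = 1:
  phi_11 = rho(1) = 0.6503.
Step k = 2:
  phi_22 = [rho(2) - phi_11 rho(1)] / [1 - phi_11 rho(1)] = [0.6283 - (0.6503)(0.6503)] / [1 - (0.6503)(0.6503)]
         = 0.20540991 / 0.57710991 = 0.355929.
  Update: phi_21 = phi_11 - phi_22 phi_11 = 0.6503 - (0.355929)(0.6503) = 0.41884.
Step k = 3:
  phi_33 = [rho(3) - phi_21 rho(2) - phi_22 rho(1)] / [1 - phi_21 rho(1) - phi_22 rho(2)]
    numerator   = 0.663 - (0.41884)(0.6283) - (0.355929)(0.6503) = 0.1683827
    denominator = 1 - (0.41884)(0.6503) - (0.355929)(0.6283) = 0.50399865
  phi_33 = 0.1683827 / 0.50399865 = 0.3341.
Therefore phi_{33} = 0.3341.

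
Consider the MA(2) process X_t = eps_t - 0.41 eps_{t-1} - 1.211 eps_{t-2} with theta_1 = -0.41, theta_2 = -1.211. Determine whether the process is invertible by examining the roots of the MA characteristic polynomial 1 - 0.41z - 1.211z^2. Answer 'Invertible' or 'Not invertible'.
\text{Not invertible}

The MA(q) characteristic polynomial is P(z) = 1 - 0.41z - 1.211z^2.
Invertibility requires all roots to lie outside the unit circle, i.e. |z| > 1 for every root.
Set 1 + (-0.41) z + (-1.211) z^2 = 0, i.e. a z^2 + b z + c = 0 with a = -1.211, b = -0.41, c = 1.
Discriminant D = b^2 - 4ac = (-0.41)^2 - 4*(-1.211)*1 = 0.1681 - (-4.844) = 5.0121.
D >= 0, so the roots are real: z = (-b +/- sqrt(D)) / (2a) = (0.41 +/- 2.238772) / (-2.422).
  z_1 = (0.41 + 2.238772) / (-2.422) = -1.0936,   |z_1| = 1.0936.
  z_2 = (0.41 - 2.238772) / (-2.422) = 0.7551,   |z_2| = 0.7551.
Moduli of all roots: 1.0936, 0.7551.
All moduli strictly greater than 1? No.
Verdict: Not invertible.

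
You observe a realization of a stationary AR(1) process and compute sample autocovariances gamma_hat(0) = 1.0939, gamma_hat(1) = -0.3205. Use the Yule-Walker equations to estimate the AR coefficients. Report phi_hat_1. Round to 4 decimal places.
\hat\phi_{1} = -0.2930

The Yule-Walker equations for an AR(p) process read, in matrix form,
  Gamma_p phi = r_p,   with   (Gamma_p)_{ij} = gamma(|i - j|),
                       (r_p)_i = gamma(i),   i,j = 1..p.
Substitute the sample gammas (Toeplitz matrix and right-hand side of size 1):
  Gamma_p = [[1.0939]]
  r_p     = [-0.3205]
With p = 1 this is the single equation gamma(0) phi_1 = gamma(1):
  phi_hat_1 = gamma(1) / gamma(0) = -0.3205 / 1.0939 = -0.2930.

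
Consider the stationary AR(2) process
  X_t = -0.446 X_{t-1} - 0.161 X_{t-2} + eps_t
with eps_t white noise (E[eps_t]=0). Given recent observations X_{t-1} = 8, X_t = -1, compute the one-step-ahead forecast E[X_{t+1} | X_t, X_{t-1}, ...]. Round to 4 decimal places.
E[X_{t+1} \mid \mathcal F_t] = -0.8420

For an AR(p) model X_t = c + sum_i phi_i X_{t-i} + eps_t, the
one-step-ahead conditional mean is
  E[X_{t+1} | X_t, ...] = c + sum_i phi_i X_{t+1-i}.
Substitute known values:
  E[X_{t+1} | ...] = (-0.446) * (-1) + (-0.161) * (8)
                   = -0.8420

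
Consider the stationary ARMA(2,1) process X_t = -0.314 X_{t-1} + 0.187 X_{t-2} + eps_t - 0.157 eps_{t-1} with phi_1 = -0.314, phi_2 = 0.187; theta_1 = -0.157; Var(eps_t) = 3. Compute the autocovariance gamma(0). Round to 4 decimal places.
\gamma(0) = 4.1869

Multiply the model equation by X_{t-k} and take expectations. With theta_0 = psi_0 = 1 and psi_j the MA(infinity) weights, this gives
  gamma(k) - sum_i phi_i gamma(k-i) = c_k,
  c_k = sigma^2 * sum_{j=k..q} theta_j psi_{j-k}   (c_k = 0 for k > q),
using gamma(-m) = gamma(m).
psi-weights needed (psi_j = theta_j + sum_i phi_i psi_{j-i}):
  psi_1 = theta_1 + phi_1 = -0.157 + (-0.314) = -0.471
Right-hand sides:
  c_0 = sigma^2 (1 + theta_1 psi_1) = 3 * (1 + (-0.157)(-0.471)) = 3 * 1.073947 = 3.221841
  c_1 = sigma^2 theta_1 = 3 * (-0.157) = -0.471
  c_2 = 0
Equations for k = 0, 1, 2 (AR order 2, c_2 = 0):
  (E0) gamma(0) = phi_1 gamma(1) + phi_2 gamma(2) + c_0
  (E1) gamma(1) = phi_1 gamma(0) + phi_2 gamma(1) + c_1
  (E2) gamma(2) = phi_1 gamma(1) + phi_2 gamma(0)
From (E1): gamma(1) = A gamma(0) + B with
  A = phi_1 / (1 - phi_2) = -0.314 / 0.813 = -0.386224,   B = c_1 / (1 - phi_2) = -0.471 / 0.813 = -0.579336.
Insert (E2) into (E0): gamma(0) (1 - phi_2^2) = phi_1 (1 + phi_2) gamma(1) + c_0.
  phi_1 (1 + phi_2) = (-0.314)(1.187) = -0.372718,   1 - phi_2^2 = 0.965031.
Replace gamma(1) by A gamma(0) + B and collect gamma(0):
  gamma(0) [0.965031 - (-0.372718)(-0.386224)] = (-0.372718)(-0.579336) + 3.221841
  gamma(0) * 0.821078 = 3.43777
  gamma(0) = 3.43777 / 0.821078 = 4.186896.
Therefore gamma(0) = 4.1869 (to 4 decimal places).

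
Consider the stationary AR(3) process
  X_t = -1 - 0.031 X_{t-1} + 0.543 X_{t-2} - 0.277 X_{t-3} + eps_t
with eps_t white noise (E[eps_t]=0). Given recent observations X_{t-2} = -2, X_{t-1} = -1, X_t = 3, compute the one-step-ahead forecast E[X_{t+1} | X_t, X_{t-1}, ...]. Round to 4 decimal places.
E[X_{t+1} \mid \mathcal F_t] = -1.0820

For an AR(p) model X_t = c + sum_i phi_i X_{t-i} + eps_t, the
one-step-ahead conditional mean is
  E[X_{t+1} | X_t, ...] = c + sum_i phi_i X_{t+1-i}.
Substitute known values:
  E[X_{t+1} | ...] = -1 + (-0.031) * (3) + (0.543) * (-1) + (-0.277) * (-2)
                   = -1.0820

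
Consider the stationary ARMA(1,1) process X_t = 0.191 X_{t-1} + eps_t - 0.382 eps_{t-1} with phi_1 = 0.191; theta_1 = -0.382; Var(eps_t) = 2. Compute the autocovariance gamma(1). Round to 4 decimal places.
\gamma(1) = -0.3675

Multiply the model equation by X_{t-k} and take expectations. With theta_0 = psi_0 = 1 and psi_j the MA(infinity) weights, this gives
  gamma(k) - sum_i phi_i gamma(k-i) = c_k,
  c_k = sigma^2 * sum_{j=k..q} theta_j psi_{j-k}   (c_k = 0 for k > q),
using gamma(-m) = gamma(m).
psi-weights needed (psi_j = theta_j + sum_i phi_i psi_{j-i}):
  psi_1 = theta_1 + phi_1 = -0.382 + (0.191) = -0.191
Right-hand sides:
  c_0 = sigma^2 (1 + theta_1 psi_1) = 2 * (1 + (-0.382)(-0.191)) = 2 * 1.072962 = 2.145924
  c_1 = sigma^2 theta_1 = 2 * (-0.382) = -0.764
  c_2 = 0
Equations for k = 0 and k = 1 (AR order 1):
  gamma(0) = phi_1 gamma(1) + c_0
  gamma(1) = phi_1 gamma(0) + c_1
Substituting the second into the first: gamma(0) (1 - phi_1^2) = c_0 + phi_1 c_1, so
  gamma(0) = (c_0 + phi_1 c_1) / (1 - phi_1^2) = (2.145924 + (0.191)(-0.764)) / (1 - (0.191)^2) = 2 / 0.963519 = 2.075725.
  gamma(1) = phi_1 gamma(0) + c_1 = (0.191)(2.075725) + (-0.764) = -0.367537.
Therefore gamma(1) = -0.3675 (to 4 decimal places).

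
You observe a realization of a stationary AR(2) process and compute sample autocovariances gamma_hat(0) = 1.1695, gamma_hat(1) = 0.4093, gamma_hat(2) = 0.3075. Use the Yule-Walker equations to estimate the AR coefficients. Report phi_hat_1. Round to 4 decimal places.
\hat\phi_{1} = 0.2940

The Yule-Walker equations for an AR(p) process read, in matrix form,
  Gamma_p phi = r_p,   with   (Gamma_p)_{ij} = gamma(|i - j|),
                       (r_p)_i = gamma(i),   i,j = 1..p.
Substitute the sample gammas (Toeplitz matrix and right-hand side of size 2):
  Gamma_p = [[1.1695, 0.4093], [0.4093, 1.1695]]
  r_p     = [0.4093, 0.3075]
Written out:
  1.1695 phi_1 + 0.4093 phi_2 = 0.4093
  0.4093 phi_1 + 1.1695 phi_2 = 0.3075
Solve by Cramer's rule:
  det = gamma(0)^2 - gamma(1)^2 = (1.1695)^2 - (0.4093)^2 = 1.36773025 - 0.16752649 = 1.20020376
  phi_hat_1 = [gamma(1) gamma(0) - gamma(1) gamma(2)] / det = [(0.4093)(1.1695) - (0.4093)(0.3075)] / 1.20020376 = 0.3528166 / 1.20020376 = 0.294
  phi_hat_2 = [gamma(0) gamma(2) - gamma(1)^2] / det = [(1.1695)(0.3075) - (0.4093)^2] / 1.20020376 = 0.19209476 / 1.20020376 = 0.1601
So phi_hat = [0.2940, 0.1601].
Therefore phi_hat_1 = 0.2940.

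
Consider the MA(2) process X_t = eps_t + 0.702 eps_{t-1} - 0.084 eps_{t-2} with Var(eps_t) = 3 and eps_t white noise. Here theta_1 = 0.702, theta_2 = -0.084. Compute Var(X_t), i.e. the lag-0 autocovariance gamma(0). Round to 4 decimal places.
\gamma(0) = 4.4996

For an MA(q) process X_t = eps_t + sum_i theta_i eps_{t-i} with
Var(eps_t) = sigma^2, the variance is
  gamma(0) = sigma^2 * (1 + sum_i theta_i^2).
  sum_i theta_i^2 = (0.702)^2 + (-0.084)^2 = 0.492804 + 0.007056 = 0.49986.
  gamma(0) = 3 * (1 + 0.49986) = 3 * 1.49986 = 4.49958, which rounds to 4.4996.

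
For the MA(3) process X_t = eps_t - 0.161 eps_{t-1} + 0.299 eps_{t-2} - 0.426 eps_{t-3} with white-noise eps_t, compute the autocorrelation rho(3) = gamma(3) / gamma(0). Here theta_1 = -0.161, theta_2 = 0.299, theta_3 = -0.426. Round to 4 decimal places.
\rho(3) = -0.3285

For an MA(q) process with theta_0 = 1, the autocovariance is
  gamma(k) = sigma^2 * sum_{i=0..q-k} theta_i * theta_{i+k},
and rho(k) = gamma(k) / gamma(0). Sigma^2 cancels.
  numerator   = (1)*(-0.426) = -0.426.
  denominator = (1)^2 + (-0.161)^2 + (0.299)^2 + (-0.426)^2 = 1.296798.
  rho(3) = -0.426 / 1.296798 = -0.3285.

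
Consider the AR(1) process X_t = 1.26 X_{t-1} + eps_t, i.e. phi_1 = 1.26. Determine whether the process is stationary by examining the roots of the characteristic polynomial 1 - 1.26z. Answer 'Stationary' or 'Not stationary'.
\text{Not stationary}

The AR(p) characteristic polynomial is P(z) = 1 - 1.26z.
Stationarity requires all roots to lie outside the unit circle, i.e. |z| > 1 for every root.
This is linear in z: 1 + (-1.26) z = 0  =>  z = -1/(-1.26) = 0.793651,  |z| = 0.793651.
Moduli of all roots: 0.7937.
All moduli strictly greater than 1? No.
Verdict: Not stationary.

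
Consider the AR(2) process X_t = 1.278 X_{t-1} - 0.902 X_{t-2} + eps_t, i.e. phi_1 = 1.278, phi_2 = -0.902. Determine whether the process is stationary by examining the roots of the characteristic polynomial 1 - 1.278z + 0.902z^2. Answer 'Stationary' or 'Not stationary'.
\text{Stationary}

The AR(p) characteristic polynomial is P(z) = 1 - 1.278z + 0.902z^2.
Stationarity requires all roots to lie outside the unit circle, i.e. |z| > 1 for every root.
Set 1 + (-1.278) z + (0.902) z^2 = 0, i.e. a z^2 + b z + c = 0 with a = 0.902, b = -1.278, c = 1.
Discriminant D = b^2 - 4ac = (-1.278)^2 - 4*(0.902)*1 = 1.633284 - (3.608) = -1.974716.
D < 0, so the roots are the complex-conjugate pair z = (-b +/- i sqrt(-D)) / (2a) = 0.7084 +/- 0.779i.
For a conjugate pair |z|^2 = z * conj(z) = (product of roots) = c/a = 1/(0.902) = 1.108647, so |z| = sqrt(1.108647) = 1.0529 for both roots.
Moduli of all roots: 1.0529, 1.0529.
All moduli strictly greater than 1? Yes.
Verdict: Stationary.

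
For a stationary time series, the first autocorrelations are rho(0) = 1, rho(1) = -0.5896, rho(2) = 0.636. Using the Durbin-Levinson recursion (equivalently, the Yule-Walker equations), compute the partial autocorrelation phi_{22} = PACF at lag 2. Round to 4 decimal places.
\phi_{22} = 0.4420

The PACF at lag k is phi_{kk}, the last component of the solution
to the Yule-Walker system G_k phi = r_k where
  (G_k)_{ij} = rho(|i - j|), (r_k)_i = rho(i), i,j = 1..k.
Equivalently, Durbin-Levinson gives phi_{kk} iteratively:
  phi_{11} = rho(1)
  phi_{kk} = [rho(k) - sum_{j=1..k-1} phi_{k-1,j} rho(k-j)]
            / [1 - sum_{j=1..k-1} phi_{k-1,j} rho(j)],
  phi_{k,j} = phi_{k-1,j} - phi_{kk} phi_{k-1,k-j},  j = 1..k-1.
Step k = 1:
  phi_11 = rho(1) = -0.5896.
Step k = 2:
  phi_22 = [rho(2) - phi_11 rho(1)] / [1 - phi_11 rho(1)] = [0.636 - (-0.5896)(-0.5896)] / [1 - (-0.5896)(-0.5896)]
         = 0.28837184 / 0.65237184 = 0.442.
Therefore phi_{22} = 0.4420.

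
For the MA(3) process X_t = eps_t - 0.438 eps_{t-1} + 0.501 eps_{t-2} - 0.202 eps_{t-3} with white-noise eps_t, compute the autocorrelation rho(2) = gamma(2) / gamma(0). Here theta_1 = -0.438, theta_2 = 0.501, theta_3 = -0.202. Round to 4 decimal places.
\rho(2) = 0.3973

For an MA(q) process with theta_0 = 1, the autocovariance is
  gamma(k) = sigma^2 * sum_{i=0..q-k} theta_i * theta_{i+k},
and rho(k) = gamma(k) / gamma(0). Sigma^2 cancels.
  numerator   = (1)*(0.501) + (-0.438)*(-0.202) = 0.589476.
  denominator = (1)^2 + (-0.438)^2 + (0.501)^2 + (-0.202)^2 = 1.483649.
  rho(2) = 0.589476 / 1.483649 = 0.3973.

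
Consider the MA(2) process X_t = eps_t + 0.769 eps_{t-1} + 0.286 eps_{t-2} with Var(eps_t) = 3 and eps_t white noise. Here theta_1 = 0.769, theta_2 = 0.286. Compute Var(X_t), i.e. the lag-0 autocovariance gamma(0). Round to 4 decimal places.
\gamma(0) = 5.0195

For an MA(q) process X_t = eps_t + sum_i theta_i eps_{t-i} with
Var(eps_t) = sigma^2, the variance is
  gamma(0) = sigma^2 * (1 + sum_i theta_i^2).
  sum_i theta_i^2 = (0.769)^2 + (0.286)^2 = 0.591361 + 0.081796 = 0.673157.
  gamma(0) = 3 * (1 + 0.673157) = 3 * 1.673157 = 5.019471, which rounds to 5.0195.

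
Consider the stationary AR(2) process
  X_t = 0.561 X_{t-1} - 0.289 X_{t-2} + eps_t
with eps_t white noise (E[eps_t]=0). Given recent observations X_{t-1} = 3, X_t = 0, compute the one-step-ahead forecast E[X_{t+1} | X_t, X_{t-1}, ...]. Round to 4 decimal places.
E[X_{t+1} \mid \mathcal F_t] = -0.8670

For an AR(p) model X_t = c + sum_i phi_i X_{t-i} + eps_t, the
one-step-ahead conditional mean is
  E[X_{t+1} | X_t, ...] = c + sum_i phi_i X_{t+1-i}.
Substitute known values:
  E[X_{t+1} | ...] = (0.561) * (0) + (-0.289) * (3)
                   = -0.8670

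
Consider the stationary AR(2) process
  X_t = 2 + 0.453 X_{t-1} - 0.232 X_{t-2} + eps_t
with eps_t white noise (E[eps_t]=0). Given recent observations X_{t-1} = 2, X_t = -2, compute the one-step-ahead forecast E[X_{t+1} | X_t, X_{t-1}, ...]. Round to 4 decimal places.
E[X_{t+1} \mid \mathcal F_t] = 0.6300

For an AR(p) model X_t = c + sum_i phi_i X_{t-i} + eps_t, the
one-step-ahead conditional mean is
  E[X_{t+1} | X_t, ...] = c + sum_i phi_i X_{t+1-i}.
Substitute known values:
  E[X_{t+1} | ...] = 2 + (0.453) * (-2) + (-0.232) * (2)
                   = 0.6300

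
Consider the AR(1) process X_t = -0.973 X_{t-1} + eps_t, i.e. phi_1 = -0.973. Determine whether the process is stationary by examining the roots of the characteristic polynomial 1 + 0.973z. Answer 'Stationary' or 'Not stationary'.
\text{Stationary}

The AR(p) characteristic polynomial is P(z) = 1 + 0.973z.
Stationarity requires all roots to lie outside the unit circle, i.e. |z| > 1 for every root.
This is linear in z: 1 + (0.973) z = 0  =>  z = -1/(0.973) = -1.027749,  |z| = 1.027749.
Moduli of all roots: 1.0277.
All moduli strictly greater than 1? Yes.
Verdict: Stationary.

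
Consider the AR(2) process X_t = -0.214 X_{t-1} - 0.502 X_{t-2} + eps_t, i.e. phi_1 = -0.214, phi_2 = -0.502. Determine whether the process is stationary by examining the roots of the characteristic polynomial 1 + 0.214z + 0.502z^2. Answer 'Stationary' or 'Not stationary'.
\text{Stationary}

The AR(p) characteristic polynomial is P(z) = 1 + 0.214z + 0.502z^2.
Stationarity requires all roots to lie outside the unit circle, i.e. |z| > 1 for every root.
Set 1 + (0.214) z + (0.502) z^2 = 0, i.e. a z^2 + b z + c = 0 with a = 0.502, b = 0.214, c = 1.
Discriminant D = b^2 - 4ac = (0.214)^2 - 4*(0.502)*1 = 0.045796 - (2.008) = -1.962204.
D < 0, so the roots are the complex-conjugate pair z = (-b +/- i sqrt(-D)) / (2a) = -0.2131 +/- 1.3952i.
For a conjugate pair |z|^2 = z * conj(z) = (product of roots) = c/a = 1/(0.502) = 1.992032, so |z| = sqrt(1.992032) = 1.4114 for both roots.
Moduli of all roots: 1.4114, 1.4114.
All moduli strictly greater than 1? Yes.
Verdict: Stationary.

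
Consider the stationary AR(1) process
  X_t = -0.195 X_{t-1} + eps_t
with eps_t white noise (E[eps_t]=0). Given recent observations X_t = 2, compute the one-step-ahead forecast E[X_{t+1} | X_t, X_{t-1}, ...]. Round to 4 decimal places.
E[X_{t+1} \mid \mathcal F_t] = -0.3900

For an AR(p) model X_t = c + sum_i phi_i X_{t-i} + eps_t, the
one-step-ahead conditional mean is
  E[X_{t+1} | X_t, ...] = c + sum_i phi_i X_{t+1-i}.
Substitute known values:
  E[X_{t+1} | ...] = (-0.195) * (2)
                   = -0.3900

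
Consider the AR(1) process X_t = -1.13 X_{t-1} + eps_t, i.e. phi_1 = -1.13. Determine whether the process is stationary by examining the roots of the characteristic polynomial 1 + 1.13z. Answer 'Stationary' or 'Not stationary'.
\text{Not stationary}

The AR(p) characteristic polynomial is P(z) = 1 + 1.13z.
Stationarity requires all roots to lie outside the unit circle, i.e. |z| > 1 for every root.
This is linear in z: 1 + (1.13) z = 0  =>  z = -1/(1.13) = -0.884956,  |z| = 0.884956.
Moduli of all roots: 0.8850.
All moduli strictly greater than 1? No.
Verdict: Not stationary.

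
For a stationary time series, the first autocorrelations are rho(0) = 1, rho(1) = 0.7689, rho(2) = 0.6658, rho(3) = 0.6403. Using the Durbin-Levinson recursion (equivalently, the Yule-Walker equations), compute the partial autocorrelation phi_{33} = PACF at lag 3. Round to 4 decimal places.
\phi_{33} = 0.2062

The PACF at lag k is phi_{kk}, the last component of the solution
to the Yule-Walker system G_k phi = r_k where
  (G_k)_{ij} = rho(|i - j|), (r_k)_i = rho(i), i,j = 1..k.
Equivalently, Durbin-Levinson gives phi_{kk} iteratively:
  phi_{11} = rho(1)
  phi_{kk} = [rho(k) - sum_{j=1..k-1} phi_{k-1,j} rho(k-j)]
            / [1 - sum_{j=1..k-1} phi_{k-1,j} rho(j)],
  phi_{k,j} = phi_{k-1,j} - phi_{kk} phi_{k-1,k-j},  j = 1..k-1.
Step k = 1:
  phi_11 = rho(1) = 0.7689.
Step k = 2:
  phi_22 = [rho(2) - phi_11 rho(1)] / [1 - phi_11 rho(1)] = [0.6658 - (0.7689)(0.7689)] / [1 - (0.7689)(0.7689)]
         = 0.07459279 / 0.40879279 = 0.182471.
  Update: phi_21 = phi_11 - phi_22 phi_11 = 0.7689 - (0.182471)(0.7689) = 0.628598.
Step k = 3:
  phi_33 = [rho(3) - phi_21 rho(2) - phi_22 rho(1)] / [1 - phi_21 rho(1) - phi_22 rho(2)]
    numerator   = 0.6403 - (0.628598)(0.6658) - (0.182471)(0.7689) = 0.08147749
    denominator = 1 - (0.628598)(0.7689) - (0.182471)(0.6658) = 0.39518178
  phi_33 = 0.08147749 / 0.39518178 = 0.2062.
Therefore phi_{33} = 0.2062.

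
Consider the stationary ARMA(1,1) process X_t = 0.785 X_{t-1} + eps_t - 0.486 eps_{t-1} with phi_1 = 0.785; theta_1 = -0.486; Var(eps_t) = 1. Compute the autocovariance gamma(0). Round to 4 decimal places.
\gamma(0) = 1.2330

Multiply the model equation by X_{t-k} and take expectations. With theta_0 = psi_0 = 1 and psi_j the MA(infinity) weights, this gives
  gamma(k) - sum_i phi_i gamma(k-i) = c_k,
  c_k = sigma^2 * sum_{j=k..q} theta_j psi_{j-k}   (c_k = 0 for k > q),
using gamma(-m) = gamma(m).
psi-weights needed (psi_j = theta_j + sum_i phi_i psi_{j-i}):
  psi_1 = theta_1 + phi_1 = -0.486 + (0.785) = 0.299
Right-hand sides:
  c_0 = sigma^2 (1 + theta_1 psi_1) = 1 * (1 + (-0.486)(0.299)) = 1 * 0.854686 = 0.854686
  c_1 = sigma^2 theta_1 = 1 * (-0.486) = -0.486
  c_2 = 0
Equations for k = 0 and k = 1 (AR order 1):
  gamma(0) = phi_1 gamma(1) + c_0
  gamma(1) = phi_1 gamma(0) + c_1
Substituting the second into the first: gamma(0) (1 - phi_1^2) = c_0 + phi_1 c_1, so
  gamma(0) = (c_0 + phi_1 c_1) / (1 - phi_1^2) = (0.854686 + (0.785)(-0.486)) / (1 - (0.785)^2) = 0.473176 / 0.383775 = 1.232952.
Therefore gamma(0) = 1.2330 (to 4 decimal places).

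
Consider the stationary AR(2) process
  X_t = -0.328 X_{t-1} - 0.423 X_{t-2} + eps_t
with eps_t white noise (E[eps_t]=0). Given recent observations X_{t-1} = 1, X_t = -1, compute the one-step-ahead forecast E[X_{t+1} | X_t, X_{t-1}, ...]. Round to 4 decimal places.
E[X_{t+1} \mid \mathcal F_t] = -0.0950

For an AR(p) model X_t = c + sum_i phi_i X_{t-i} + eps_t, the
one-step-ahead conditional mean is
  E[X_{t+1} | X_t, ...] = c + sum_i phi_i X_{t+1-i}.
Substitute known values:
  E[X_{t+1} | ...] = (-0.328) * (-1) + (-0.423) * (1)
                   = -0.0950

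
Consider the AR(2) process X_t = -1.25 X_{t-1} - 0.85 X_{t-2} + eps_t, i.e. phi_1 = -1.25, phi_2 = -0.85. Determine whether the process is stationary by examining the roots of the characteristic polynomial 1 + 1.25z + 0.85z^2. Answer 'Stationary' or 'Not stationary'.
\text{Stationary}

The AR(p) characteristic polynomial is P(z) = 1 + 1.25z + 0.85z^2.
Stationarity requires all roots to lie outside the unit circle, i.e. |z| > 1 for every root.
Set 1 + (1.25) z + (0.85) z^2 = 0, i.e. a z^2 + b z + c = 0 with a = 0.85, b = 1.25, c = 1.
Discriminant D = b^2 - 4ac = (1.25)^2 - 4*(0.85)*1 = 1.5625 - (3.4) = -1.8375.
D < 0, so the roots are the complex-conjugate pair z = (-b +/- i sqrt(-D)) / (2a) = -0.7353 +/- 0.7974i.
For a conjugate pair |z|^2 = z * conj(z) = (product of roots) = c/a = 1/(0.85) = 1.176471, so |z| = sqrt(1.176471) = 1.0847 for both roots.
Moduli of all roots: 1.0847, 1.0847.
All moduli strictly greater than 1? Yes.
Verdict: Stationary.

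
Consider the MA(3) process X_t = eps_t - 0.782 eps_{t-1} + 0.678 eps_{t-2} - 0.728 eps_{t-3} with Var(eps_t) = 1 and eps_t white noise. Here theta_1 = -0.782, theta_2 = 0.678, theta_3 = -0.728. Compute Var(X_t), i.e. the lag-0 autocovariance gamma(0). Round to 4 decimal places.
\gamma(0) = 2.6012

For an MA(q) process X_t = eps_t + sum_i theta_i eps_{t-i} with
Var(eps_t) = sigma^2, the variance is
  gamma(0) = sigma^2 * (1 + sum_i theta_i^2).
  sum_i theta_i^2 = (-0.782)^2 + (0.678)^2 + (-0.728)^2 = 0.611524 + 0.459684 + 0.529984 = 1.601192.
  gamma(0) = 1 * (1 + 1.601192) = 1 * 2.601192 = 2.601192, which rounds to 2.6012.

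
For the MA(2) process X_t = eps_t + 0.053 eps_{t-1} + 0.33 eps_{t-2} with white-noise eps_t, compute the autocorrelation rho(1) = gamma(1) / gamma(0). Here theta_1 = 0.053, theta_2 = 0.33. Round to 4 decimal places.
\rho(1) = 0.0634

For an MA(q) process with theta_0 = 1, the autocovariance is
  gamma(k) = sigma^2 * sum_{i=0..q-k} theta_i * theta_{i+k},
and rho(k) = gamma(k) / gamma(0). Sigma^2 cancels.
  numerator   = (1)*(0.053) + (0.053)*(0.33) = 0.07049.
  denominator = (1)^2 + (0.053)^2 + (0.33)^2 = 1.111709.
  rho(1) = 0.07049 / 1.111709 = 0.0634.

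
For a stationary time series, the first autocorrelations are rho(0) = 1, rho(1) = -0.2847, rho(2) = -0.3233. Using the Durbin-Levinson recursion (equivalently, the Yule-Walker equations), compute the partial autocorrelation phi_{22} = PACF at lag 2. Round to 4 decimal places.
\phi_{22} = -0.4400

The PACF at lag k is phi_{kk}, the last component of the solution
to the Yule-Walker system G_k phi = r_k where
  (G_k)_{ij} = rho(|i - j|), (r_k)_i = rho(i), i,j = 1..k.
Equivalently, Durbin-Levinson gives phi_{kk} iteratively:
  phi_{11} = rho(1)
  phi_{kk} = [rho(k) - sum_{j=1..k-1} phi_{k-1,j} rho(k-j)]
            / [1 - sum_{j=1..k-1} phi_{k-1,j} rho(j)],
  phi_{k,j} = phi_{k-1,j} - phi_{kk} phi_{k-1,k-j},  j = 1..k-1.
Step k = 1:
  phi_11 = rho(1) = -0.2847.
Step k = 2:
  phi_22 = [rho(2) - phi_11 rho(1)] / [1 - phi_11 rho(1)] = [-0.3233 - (-0.2847)(-0.2847)] / [1 - (-0.2847)(-0.2847)]
         = -0.40435409 / 0.91894591 = -0.44.
Therefore phi_{22} = -0.4400.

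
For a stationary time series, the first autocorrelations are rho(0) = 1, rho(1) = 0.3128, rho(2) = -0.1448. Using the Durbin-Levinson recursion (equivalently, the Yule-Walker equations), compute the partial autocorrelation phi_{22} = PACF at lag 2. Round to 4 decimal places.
\phi_{22} = -0.2690

The PACF at lag k is phi_{kk}, the last component of the solution
to the Yule-Walker system G_k phi = r_k where
  (G_k)_{ij} = rho(|i - j|), (r_k)_i = rho(i), i,j = 1..k.
Equivalently, Durbin-Levinson gives phi_{kk} iteratively:
  phi_{11} = rho(1)
  phi_{kk} = [rho(k) - sum_{j=1..k-1} phi_{k-1,j} rho(k-j)]
            / [1 - sum_{j=1..k-1} phi_{k-1,j} rho(j)],
  phi_{k,j} = phi_{k-1,j} - phi_{kk} phi_{k-1,k-j},  j = 1..k-1.
Step k = 1:
  phi_11 = rho(1) = 0.3128.
Step k = 2:
  phi_22 = [rho(2) - phi_11 rho(1)] / [1 - phi_11 rho(1)] = [-0.1448 - (0.3128)(0.3128)] / [1 - (0.3128)(0.3128)]
         = -0.24264384 / 0.90215616 = -0.269.
Therefore phi_{22} = -0.2690.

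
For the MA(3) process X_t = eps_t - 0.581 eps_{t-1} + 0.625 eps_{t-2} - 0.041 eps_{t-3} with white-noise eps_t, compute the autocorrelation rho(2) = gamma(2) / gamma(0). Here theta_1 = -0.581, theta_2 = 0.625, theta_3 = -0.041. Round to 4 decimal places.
\rho(2) = 0.3751

For an MA(q) process with theta_0 = 1, the autocovariance is
  gamma(k) = sigma^2 * sum_{i=0..q-k} theta_i * theta_{i+k},
and rho(k) = gamma(k) / gamma(0). Sigma^2 cancels.
  numerator   = (1)*(0.625) + (-0.581)*(-0.041) = 0.648821.
  denominator = (1)^2 + (-0.581)^2 + (0.625)^2 + (-0.041)^2 = 1.729867.
  rho(2) = 0.648821 / 1.729867 = 0.3751.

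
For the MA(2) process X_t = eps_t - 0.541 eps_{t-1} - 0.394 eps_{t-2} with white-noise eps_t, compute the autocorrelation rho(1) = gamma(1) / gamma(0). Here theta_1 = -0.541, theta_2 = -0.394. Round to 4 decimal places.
\rho(1) = -0.2264

For an MA(q) process with theta_0 = 1, the autocovariance is
  gamma(k) = sigma^2 * sum_{i=0..q-k} theta_i * theta_{i+k},
and rho(k) = gamma(k) / gamma(0). Sigma^2 cancels.
  numerator   = (1)*(-0.541) + (-0.541)*(-0.394) = -0.327846.
  denominator = (1)^2 + (-0.541)^2 + (-0.394)^2 = 1.447917.
  rho(1) = -0.327846 / 1.447917 = -0.2264.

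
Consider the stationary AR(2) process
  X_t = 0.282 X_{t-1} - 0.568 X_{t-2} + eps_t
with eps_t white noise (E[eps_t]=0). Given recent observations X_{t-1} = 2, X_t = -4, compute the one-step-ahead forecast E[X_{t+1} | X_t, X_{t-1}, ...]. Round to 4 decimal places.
E[X_{t+1} \mid \mathcal F_t] = -2.2640

For an AR(p) model X_t = c + sum_i phi_i X_{t-i} + eps_t, the
one-step-ahead conditional mean is
  E[X_{t+1} | X_t, ...] = c + sum_i phi_i X_{t+1-i}.
Substitute known values:
  E[X_{t+1} | ...] = (0.282) * (-4) + (-0.568) * (2)
                   = -2.2640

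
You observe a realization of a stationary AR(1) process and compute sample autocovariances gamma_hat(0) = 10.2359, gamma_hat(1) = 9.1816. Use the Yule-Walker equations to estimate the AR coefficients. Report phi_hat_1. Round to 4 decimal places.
\hat\phi_{1} = 0.8970

The Yule-Walker equations for an AR(p) process read, in matrix form,
  Gamma_p phi = r_p,   with   (Gamma_p)_{ij} = gamma(|i - j|),
                       (r_p)_i = gamma(i),   i,j = 1..p.
Substitute the sample gammas (Toeplitz matrix and right-hand side of size 1):
  Gamma_p = [[10.2359]]
  r_p     = [9.1816]
With p = 1 this is the single equation gamma(0) phi_1 = gamma(1):
  phi_hat_1 = gamma(1) / gamma(0) = 9.1816 / 10.2359 = 0.8970.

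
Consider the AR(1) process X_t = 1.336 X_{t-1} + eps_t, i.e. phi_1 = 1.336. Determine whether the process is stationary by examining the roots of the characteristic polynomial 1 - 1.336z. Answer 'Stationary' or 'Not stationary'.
\text{Not stationary}

The AR(p) characteristic polynomial is P(z) = 1 - 1.336z.
Stationarity requires all roots to lie outside the unit circle, i.e. |z| > 1 for every root.
This is linear in z: 1 + (-1.336) z = 0  =>  z = -1/(-1.336) = 0.748503,  |z| = 0.748503.
Moduli of all roots: 0.7485.
All moduli strictly greater than 1? No.
Verdict: Not stationary.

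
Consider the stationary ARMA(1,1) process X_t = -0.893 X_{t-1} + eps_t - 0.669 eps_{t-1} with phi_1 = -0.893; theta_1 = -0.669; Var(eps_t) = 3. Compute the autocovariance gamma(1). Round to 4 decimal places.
\gamma(1) = -36.9561

Multiply the model equation by X_{t-k} and take expectations. With theta_0 = psi_0 = 1 and psi_j the MA(infinity) weights, this gives
  gamma(k) - sum_i phi_i gamma(k-i) = c_k,
  c_k = sigma^2 * sum_{j=k..q} theta_j psi_{j-k}   (c_k = 0 for k > q),
using gamma(-m) = gamma(m).
psi-weights needed (psi_j = theta_j + sum_i phi_i psi_{j-i}):
  psi_1 = theta_1 + phi_1 = -0.669 + (-0.893) = -1.562
Right-hand sides:
  c_0 = sigma^2 (1 + theta_1 psi_1) = 3 * (1 + (-0.669)(-1.562)) = 3 * 2.044978 = 6.134934
  c_1 = sigma^2 theta_1 = 3 * (-0.669) = -2.007
  c_2 = 0
Equations for k = 0 and k = 1 (AR order 1):
  gamma(0) = phi_1 gamma(1) + c_0
  gamma(1) = phi_1 gamma(0) + c_1
Substituting the second into the first: gamma(0) (1 - phi_1^2) = c_0 + phi_1 c_1, so
  gamma(0) = (c_0 + phi_1 c_1) / (1 - phi_1^2) = (6.134934 + (-0.893)(-2.007)) / (1 - (-0.893)^2) = 7.927185 / 0.202551 = 39.136736.
  gamma(1) = phi_1 gamma(0) + c_1 = (-0.893)(39.136736) + (-2.007) = -36.956105.
Therefore gamma(1) = -36.9561 (to 4 decimal places).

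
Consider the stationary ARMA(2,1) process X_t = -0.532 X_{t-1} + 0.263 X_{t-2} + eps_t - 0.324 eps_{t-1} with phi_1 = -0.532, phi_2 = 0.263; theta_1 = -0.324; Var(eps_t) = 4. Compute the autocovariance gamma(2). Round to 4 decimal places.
\gamma(2) = 10.0658

Multiply the model equation by X_{t-k} and take expectations. With theta_0 = psi_0 = 1 and psi_j the MA(infinity) weights, this gives
  gamma(k) - sum_i phi_i gamma(k-i) = c_k,
  c_k = sigma^2 * sum_{j=k..q} theta_j psi_{j-k}   (c_k = 0 for k > q),
using gamma(-m) = gamma(m).
psi-weights needed (psi_j = theta_j + sum_i phi_i psi_{j-i}):
  psi_1 = theta_1 + phi_1 = -0.324 + (-0.532) = -0.856
Right-hand sides:
  c_0 = sigma^2 (1 + theta_1 psi_1) = 4 * (1 + (-0.324)(-0.856)) = 4 * 1.277344 = 5.109376
  c_1 = sigma^2 theta_1 = 4 * (-0.324) = -1.296
  c_2 = 0
Equations for k = 0, 1, 2 (AR order 2, c_2 = 0):
  (E0) gamma(0) = phi_1 gamma(1) + phi_2 gamma(2) + c_0
  (E1) gamma(1) = phi_1 gamma(0) + phi_2 gamma(1) + c_1
  (E2) gamma(2) = phi_1 gamma(1) + phi_2 gamma(0)
From (E1): gamma(1) = A gamma(0) + B with
  A = phi_1 / (1 - phi_2) = -0.532 / 0.737 = -0.721845,   B = c_1 / (1 - phi_2) = -1.296 / 0.737 = -1.75848.
Insert (E2) into (E0): gamma(0) (1 - phi_2^2) = phi_1 (1 + phi_2) gamma(1) + c_0.
  phi_1 (1 + phi_2) = (-0.532)(1.263) = -0.671916,   1 - phi_2^2 = 0.930831.
Replace gamma(1) by A gamma(0) + B and collect gamma(0):
  gamma(0) [0.930831 - (-0.671916)(-0.721845)] = (-0.671916)(-1.75848) + 5.109376
  gamma(0) * 0.445812 = 6.290927
  gamma(0) = 6.290927 / 0.445812 = 14.111179.
  gamma(1) = A gamma(0) + B = (-0.721845)(14.111179) + (-1.75848) = -11.944569.
  gamma(2) = phi_1 gamma(1) + phi_2 gamma(0) = (-0.532)(-11.944569) + (0.263)(14.111179) = 10.065751.
Therefore gamma(2) = 10.0658 (to 4 decimal places).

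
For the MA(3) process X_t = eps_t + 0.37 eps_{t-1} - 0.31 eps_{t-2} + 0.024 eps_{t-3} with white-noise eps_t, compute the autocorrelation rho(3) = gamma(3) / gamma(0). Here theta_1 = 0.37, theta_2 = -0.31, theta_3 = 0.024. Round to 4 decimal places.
\rho(3) = 0.0195

For an MA(q) process with theta_0 = 1, the autocovariance is
  gamma(k) = sigma^2 * sum_{i=0..q-k} theta_i * theta_{i+k},
and rho(k) = gamma(k) / gamma(0). Sigma^2 cancels.
  numerator   = (1)*(0.024) = 0.024.
  denominator = (1)^2 + (0.37)^2 + (-0.31)^2 + (0.024)^2 = 1.233576.
  rho(3) = 0.024 / 1.233576 = 0.0195.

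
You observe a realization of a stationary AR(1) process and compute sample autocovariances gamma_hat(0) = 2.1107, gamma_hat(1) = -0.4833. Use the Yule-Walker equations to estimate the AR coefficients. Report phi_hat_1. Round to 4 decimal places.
\hat\phi_{1} = -0.2290

The Yule-Walker equations for an AR(p) process read, in matrix form,
  Gamma_p phi = r_p,   with   (Gamma_p)_{ij} = gamma(|i - j|),
                       (r_p)_i = gamma(i),   i,j = 1..p.
Substitute the sample gammas (Toeplitz matrix and right-hand side of size 1):
  Gamma_p = [[2.1107]]
  r_p     = [-0.4833]
With p = 1 this is the single equation gamma(0) phi_1 = gamma(1):
  phi_hat_1 = gamma(1) / gamma(0) = -0.4833 / 2.1107 = -0.2290.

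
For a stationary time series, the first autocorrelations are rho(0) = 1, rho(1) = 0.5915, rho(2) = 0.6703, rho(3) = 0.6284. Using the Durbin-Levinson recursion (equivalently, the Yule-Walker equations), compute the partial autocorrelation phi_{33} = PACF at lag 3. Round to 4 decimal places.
\phi_{33} = 0.2759

The PACF at lag k is phi_{kk}, the last component of the solution
to the Yule-Walker system G_k phi = r_k where
  (G_k)_{ij} = rho(|i - j|), (r_k)_i = rho(i), i,j = 1..k.
Equivalently, Durbin-Levinson gives phi_{kk} iteratively:
  phi_{11} = rho(1)
  phi_{kk} = [rho(k) - sum_{j=1..k-1} phi_{k-1,j} rho(k-j)]
            / [1 - sum_{j=1..k-1} phi_{k-1,j} rho(j)],
  phi_{k,j} = phi_{k-1,j} - phi_{kk} phi_{k-1,k-j},  j = 1..k-1.
Step k = 1:
  phi_11 = rho(1) = 0.5915.
Step k = 2:
  phi_22 = [rho(2) - phi_11 rho(1)] / [1 - phi_11 rho(1)] = [0.6703 - (0.5915)(0.5915)] / [1 - (0.5915)(0.5915)]
         = 0.32042775 / 0.65012775 = 0.492869.
  Update: phi_21 = phi_11 - phi_22 phi_11 = 0.5915 - (0.492869)(0.5915) = 0.299968.
Step k = 3:
  phi_33 = [rho(3) - phi_21 rho(2) - phi_22 rho(1)] / [1 - phi_21 rho(1) - phi_22 rho(2)]
    numerator   = 0.6284 - (0.299968)(0.6703) - (0.492869)(0.5915) = 0.13579946
    denominator = 1 - (0.299968)(0.5915) - (0.492869)(0.6703) = 0.49219888
  phi_33 = 0.13579946 / 0.49219888 = 0.2759.
Therefore phi_{33} = 0.2759.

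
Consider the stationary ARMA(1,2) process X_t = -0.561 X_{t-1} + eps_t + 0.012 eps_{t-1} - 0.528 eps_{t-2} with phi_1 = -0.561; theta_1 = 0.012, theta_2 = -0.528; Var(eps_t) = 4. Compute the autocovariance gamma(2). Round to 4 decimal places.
\gamma(2) = -1.0622

Multiply the model equation by X_{t-k} and take expectations. With theta_0 = psi_0 = 1 and psi_j the MA(infinity) weights, this gives
  gamma(k) - sum_i phi_i gamma(k-i) = c_k,
  c_k = sigma^2 * sum_{j=k..q} theta_j psi_{j-k}   (c_k = 0 for k > q),
using gamma(-m) = gamma(m).
psi-weights needed (psi_j = theta_j + sum_i phi_i psi_{j-i}):
  psi_1 = theta_1 + phi_1 = 0.012 + (-0.561) = -0.549
  psi_2 = theta_2 + phi_1 psi_1 = -0.528 + (-0.561)(-0.549) = -0.220011
Right-hand sides:
  c_0 = sigma^2 (1 + theta_1 psi_1 + theta_2 psi_2) = 4 * (1 + (0.012)(-0.549) + (-0.528)(-0.220011)) = 4 * 1.109578 = 4.438311
  c_1 = sigma^2 (theta_1 + theta_2 psi_1) = 4 * (0.012 + (-0.528)(-0.549)) = 1.207488
  c_2 = sigma^2 theta_2 = 4 * (-0.528) = -2.112
Equations for k = 0 and k = 1 (AR order 1):
  gamma(0) = phi_1 gamma(1) + c_0
  gamma(1) = phi_1 gamma(0) + c_1
Substituting the second into the first: gamma(0) (1 - phi_1^2) = c_0 + phi_1 c_1, so
  gamma(0) = (c_0 + phi_1 c_1) / (1 - phi_1^2) = (4.438311 + (-0.561)(1.207488)) / (1 - (-0.561)^2) = 3.76091 / 0.685279 = 5.488145.
  gamma(1) = phi_1 gamma(0) + c_1 = (-0.561)(5.488145) + (1.207488) = -1.871361.
For k = 2: gamma(2) = phi_1 gamma(1) + c_2
  = (-0.561)(-1.871361) + (-2.112) = -1.062166.
Therefore gamma(2) = -1.0622 (to 4 decimal places).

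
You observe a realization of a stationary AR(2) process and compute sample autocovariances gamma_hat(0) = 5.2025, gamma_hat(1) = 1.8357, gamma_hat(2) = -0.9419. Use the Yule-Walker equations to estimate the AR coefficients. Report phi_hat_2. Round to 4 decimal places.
\hat\phi_{2} = -0.3490

The Yule-Walker equations for an AR(p) process read, in matrix form,
  Gamma_p phi = r_p,   with   (Gamma_p)_{ij} = gamma(|i - j|),
                       (r_p)_i = gamma(i),   i,j = 1..p.
Substitute the sample gammas (Toeplitz matrix and right-hand side of size 2):
  Gamma_p = [[5.2025, 1.8357], [1.8357, 5.2025]]
  r_p     = [1.8357, -0.9419]
Written out:
  5.2025 phi_1 + 1.8357 phi_2 = 1.8357
  1.8357 phi_1 + 5.2025 phi_2 = -0.9419
Solve by Cramer's rule:
  det = gamma(0)^2 - gamma(1)^2 = (5.2025)^2 - (1.8357)^2 = 27.06600625 - 3.36979449 = 23.69621176
  phi_hat_1 = [gamma(1) gamma(0) - gamma(1) gamma(2)] / det = [(1.8357)(5.2025) - (1.8357)(-0.9419)] / 23.69621176 = 11.27927508 / 23.69621176 = 0.476
  phi_hat_2 = [gamma(0) gamma(2) - gamma(1)^2] / det = [(5.2025)(-0.9419) - (1.8357)^2] / 23.69621176 = -8.27002924 / 23.69621176 = -0.349
So phi_hat = [0.4760, -0.3490].
Therefore phi_hat_2 = -0.3490.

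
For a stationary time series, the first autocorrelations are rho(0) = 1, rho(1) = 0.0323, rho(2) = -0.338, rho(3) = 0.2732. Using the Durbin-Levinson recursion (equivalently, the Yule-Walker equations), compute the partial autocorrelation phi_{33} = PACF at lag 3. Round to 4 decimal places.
\phi_{33} = 0.3380

The PACF at lag k is phi_{kk}, the last component of the solution
to the Yule-Walker system G_k phi = r_k where
  (G_k)_{ij} = rho(|i - j|), (r_k)_i = rho(i), i,j = 1..k.
Equivalently, Durbin-Levinson gives phi_{kk} iteratively:
  phi_{11} = rho(1)
  phi_{kk} = [rho(k) - sum_{j=1..k-1} phi_{k-1,j} rho(k-j)]
            / [1 - sum_{j=1..k-1} phi_{k-1,j} rho(j)],
  phi_{k,j} = phi_{k-1,j} - phi_{kk} phi_{k-1,k-j},  j = 1..k-1.
Step k = 1:
  phi_11 = rho(1) = 0.0323.
Step k = 2:
  phi_22 = [rho(2) - phi_11 rho(1)] / [1 - phi_11 rho(1)] = [-0.338 - (0.0323)(0.0323)] / [1 - (0.0323)(0.0323)]
         = -0.33904329 / 0.99895671 = -0.339397.
  Update: phi_21 = phi_11 - phi_22 phi_11 = 0.0323 - (-0.339397)(0.0323) = 0.043263.
Step k = 3:
  phi_33 = [rho(3) - phi_21 rho(2) - phi_22 rho(1)] / [1 - phi_21 rho(1) - phi_22 rho(2)]
    numerator   = 0.2732 - (0.043263)(-0.338) - (-0.339397)(0.0323) = 0.29878527
    denominator = 1 - (0.043263)(0.0323) - (-0.339397)(-0.338) = 0.88388631
  phi_33 = 0.29878527 / 0.88388631 = 0.338.
Therefore phi_{33} = 0.3380.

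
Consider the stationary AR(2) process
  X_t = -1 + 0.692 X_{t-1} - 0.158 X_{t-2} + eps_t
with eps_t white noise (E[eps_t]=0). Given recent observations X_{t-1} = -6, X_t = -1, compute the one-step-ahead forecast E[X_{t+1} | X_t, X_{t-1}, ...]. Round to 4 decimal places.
E[X_{t+1} \mid \mathcal F_t] = -0.7440

For an AR(p) model X_t = c + sum_i phi_i X_{t-i} + eps_t, the
one-step-ahead conditional mean is
  E[X_{t+1} | X_t, ...] = c + sum_i phi_i X_{t+1-i}.
Substitute known values:
  E[X_{t+1} | ...] = -1 + (0.692) * (-1) + (-0.158) * (-6)
                   = -0.7440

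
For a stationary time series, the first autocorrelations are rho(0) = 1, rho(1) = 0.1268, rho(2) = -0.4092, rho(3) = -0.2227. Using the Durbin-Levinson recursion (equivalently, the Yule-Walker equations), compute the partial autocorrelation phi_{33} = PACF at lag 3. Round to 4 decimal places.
\phi_{33} = -0.1170

The PACF at lag k is phi_{kk}, the last component of the solution
to the Yule-Walker system G_k phi = r_k where
  (G_k)_{ij} = rho(|i - j|), (r_k)_i = rho(i), i,j = 1..k.
Equivalently, Durbin-Levinson gives phi_{kk} iteratively:
  phi_{11} = rho(1)
  phi_{kk} = [rho(k) - sum_{j=1..k-1} phi_{k-1,j} rho(k-j)]
            / [1 - sum_{j=1..k-1} phi_{k-1,j} rho(j)],
  phi_{k,j} = phi_{k-1,j} - phi_{kk} phi_{k-1,k-j},  j = 1..k-1.
Step k = 1:
  phi_11 = rho(1) = 0.1268.
Step k = 2:
  phi_22 = [rho(2) - phi_11 rho(1)] / [1 - phi_11 rho(1)] = [-0.4092 - (0.1268)(0.1268)] / [1 - (0.1268)(0.1268)]
         = -0.42527824 / 0.98392176 = -0.432228.
  Update: phi_21 = phi_11 - phi_22 phi_11 = 0.1268 - (-0.432228)(0.1268) = 0.181606.
Step k = 3:
  phi_33 = [rho(3) - phi_21 rho(2) - phi_22 rho(1)] / [1 - phi_21 rho(1) - phi_22 rho(2)]
    numerator   = -0.2227 - (0.181606)(-0.4092) - (-0.432228)(0.1268) = -0.09358016
    denominator = 1 - (0.181606)(0.1268) - (-0.432228)(-0.4092) = 0.80010472
  phi_33 = -0.09358016 / 0.80010472 = -0.117.
Therefore phi_{33} = -0.1170.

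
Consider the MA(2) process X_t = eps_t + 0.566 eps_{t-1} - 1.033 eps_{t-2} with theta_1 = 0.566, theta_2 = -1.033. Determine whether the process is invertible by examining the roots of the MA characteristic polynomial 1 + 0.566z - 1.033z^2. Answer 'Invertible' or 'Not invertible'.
\text{Not invertible}

The MA(q) characteristic polynomial is P(z) = 1 + 0.566z - 1.033z^2.
Invertibility requires all roots to lie outside the unit circle, i.e. |z| > 1 for every root.
Set 1 + (0.566) z + (-1.033) z^2 = 0, i.e. a z^2 + b z + c = 0 with a = -1.033, b = 0.566, c = 1.
Discriminant D = b^2 - 4ac = (0.566)^2 - 4*(-1.033)*1 = 0.320356 - (-4.132) = 4.452356.
D >= 0, so the roots are real: z = (-b +/- sqrt(D)) / (2a) = (-0.566 +/- 2.110061) / (-2.066).
  z_1 = (-0.566 + 2.110061) / (-2.066) = -0.7474,   |z_1| = 0.7474.
  z_2 = (-0.566 - 2.110061) / (-2.066) = 1.2953,   |z_2| = 1.2953.
Moduli of all roots: 0.7474, 1.2953.
All moduli strictly greater than 1? No.
Verdict: Not invertible.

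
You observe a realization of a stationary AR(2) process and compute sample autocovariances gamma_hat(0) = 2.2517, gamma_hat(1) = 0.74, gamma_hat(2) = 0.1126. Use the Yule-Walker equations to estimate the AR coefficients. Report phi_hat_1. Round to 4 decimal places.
\hat\phi_{1} = 0.3500

The Yule-Walker equations for an AR(p) process read, in matrix form,
  Gamma_p phi = r_p,   with   (Gamma_p)_{ij} = gamma(|i - j|),
                       (r_p)_i = gamma(i),   i,j = 1..p.
Substitute the sample gammas (Toeplitz matrix and right-hand side of size 2):
  Gamma_p = [[2.2517, 0.74], [0.74, 2.2517]]
  r_p     = [0.74, 0.1126]
Written out:
  2.2517 phi_1 + 0.74 phi_2 = 0.74
  0.74 phi_1 + 2.2517 phi_2 = 0.1126
Solve by Cramer's rule:
  det = gamma(0)^2 - gamma(1)^2 = (2.2517)^2 - (0.74)^2 = 5.07015289 - 0.5476 = 4.52255289
  phi_hat_1 = [gamma(1) gamma(0) - gamma(1) gamma(2)] / det = [(0.74)(2.2517) - (0.74)(0.1126)] / 4.52255289 = 1.582934 / 4.52255289 = 0.35
  phi_hat_2 = [gamma(0) gamma(2) - gamma(1)^2] / det = [(2.2517)(0.1126) - (0.74)^2] / 4.52255289 = -0.29405858 / 4.52255289 = -0.065
So phi_hat = [0.3500, -0.0650].
Therefore phi_hat_1 = 0.3500.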